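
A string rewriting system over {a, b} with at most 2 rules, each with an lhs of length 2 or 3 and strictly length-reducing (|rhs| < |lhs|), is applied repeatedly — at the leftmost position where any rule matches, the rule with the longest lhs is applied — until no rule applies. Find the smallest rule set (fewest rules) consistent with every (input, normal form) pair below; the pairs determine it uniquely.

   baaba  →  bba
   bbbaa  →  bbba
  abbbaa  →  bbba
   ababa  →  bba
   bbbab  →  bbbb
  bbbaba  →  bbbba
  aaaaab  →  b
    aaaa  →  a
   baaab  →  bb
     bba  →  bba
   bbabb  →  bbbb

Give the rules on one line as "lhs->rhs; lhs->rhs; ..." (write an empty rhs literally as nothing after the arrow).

aa->a; ab->b

  | baaba => baba => bba
  | bbbaa => bbba
  | abbbaa => bbbaa => bbba
  | ababa => baba => bba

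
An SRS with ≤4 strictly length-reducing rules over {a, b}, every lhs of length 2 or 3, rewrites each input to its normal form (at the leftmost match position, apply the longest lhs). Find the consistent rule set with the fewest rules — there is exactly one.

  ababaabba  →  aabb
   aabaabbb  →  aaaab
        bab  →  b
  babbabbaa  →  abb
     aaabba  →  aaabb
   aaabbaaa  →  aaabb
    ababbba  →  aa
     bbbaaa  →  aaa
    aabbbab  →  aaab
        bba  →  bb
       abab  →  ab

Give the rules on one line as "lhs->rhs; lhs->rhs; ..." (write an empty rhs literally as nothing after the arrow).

ba->; bba->bb; bbb->ab

  | ababaabba => abaabba => aabba => aabb
  | aabaabbb => aaabbb => aaaab
  | bab => b
  | babbabbaa => bbabbaa => bbbbaa => abbaa => abba => abb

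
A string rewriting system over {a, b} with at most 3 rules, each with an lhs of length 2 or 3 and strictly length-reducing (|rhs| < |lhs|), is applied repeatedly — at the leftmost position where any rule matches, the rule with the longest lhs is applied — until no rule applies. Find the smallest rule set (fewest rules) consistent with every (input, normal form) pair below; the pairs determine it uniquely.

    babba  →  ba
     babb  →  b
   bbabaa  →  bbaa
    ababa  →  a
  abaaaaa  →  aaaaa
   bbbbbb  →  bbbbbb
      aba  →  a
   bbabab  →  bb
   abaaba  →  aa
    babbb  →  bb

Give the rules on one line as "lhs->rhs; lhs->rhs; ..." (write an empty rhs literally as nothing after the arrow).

ab->; abb->

  | babba => ba
  | babb => b
  | bbabaa => bbaa
  | ababa => aba => a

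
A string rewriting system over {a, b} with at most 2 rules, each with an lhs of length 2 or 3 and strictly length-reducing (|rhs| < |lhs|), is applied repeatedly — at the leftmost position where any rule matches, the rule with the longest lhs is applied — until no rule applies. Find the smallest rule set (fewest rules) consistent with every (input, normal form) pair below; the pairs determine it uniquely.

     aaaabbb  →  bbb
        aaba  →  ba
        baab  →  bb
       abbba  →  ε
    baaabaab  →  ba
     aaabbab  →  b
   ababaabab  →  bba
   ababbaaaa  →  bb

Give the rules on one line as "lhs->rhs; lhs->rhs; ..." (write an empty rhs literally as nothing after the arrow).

aa->; ab->a

  | aaaabbb => aabbb => bbb
  | aaba => ba
  | baab => bb
  | abbba => abba => aba => aa => ε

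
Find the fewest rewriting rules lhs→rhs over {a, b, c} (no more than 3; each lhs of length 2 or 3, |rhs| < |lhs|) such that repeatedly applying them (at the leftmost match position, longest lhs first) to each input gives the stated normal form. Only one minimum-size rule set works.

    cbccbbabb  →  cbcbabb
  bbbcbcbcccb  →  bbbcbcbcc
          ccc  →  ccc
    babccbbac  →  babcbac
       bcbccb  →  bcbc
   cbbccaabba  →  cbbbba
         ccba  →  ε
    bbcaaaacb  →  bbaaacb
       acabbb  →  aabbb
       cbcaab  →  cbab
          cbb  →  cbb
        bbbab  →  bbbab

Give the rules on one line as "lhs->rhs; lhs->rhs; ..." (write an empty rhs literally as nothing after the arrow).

  | cbccbbabb => cbcbabb
  | bbbcbcbcccb => bbbcbcbcc
  | ccc
  | babccbbac => babcbac

aca->aa; ca->; ccb->c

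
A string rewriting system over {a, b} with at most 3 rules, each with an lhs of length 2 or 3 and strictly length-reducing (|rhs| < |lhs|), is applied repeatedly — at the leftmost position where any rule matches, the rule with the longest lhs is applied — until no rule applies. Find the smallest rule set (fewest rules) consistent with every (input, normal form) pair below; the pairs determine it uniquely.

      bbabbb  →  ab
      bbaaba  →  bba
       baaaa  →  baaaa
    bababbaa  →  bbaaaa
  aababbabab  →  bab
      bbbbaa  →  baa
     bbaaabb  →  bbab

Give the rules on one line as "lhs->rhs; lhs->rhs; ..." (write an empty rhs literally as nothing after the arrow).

  | bbabbb => bbbab => ab
  | bbaaba => bba
  | baaaa
  | bababbaa => babbaaa => bbaaaa

aab->; abb->ba; bbb->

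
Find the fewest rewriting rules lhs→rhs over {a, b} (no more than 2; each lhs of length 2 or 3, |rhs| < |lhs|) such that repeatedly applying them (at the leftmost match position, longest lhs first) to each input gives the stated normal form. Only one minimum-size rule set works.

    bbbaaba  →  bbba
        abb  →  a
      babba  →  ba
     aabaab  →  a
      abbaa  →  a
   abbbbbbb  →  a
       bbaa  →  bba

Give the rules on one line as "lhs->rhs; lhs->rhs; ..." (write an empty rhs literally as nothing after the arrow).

aa->a; ab->a

  | bbbaaba => bbbaba => bbbaa => bbba
  | abb => ab => a
  | babba => baba => baa => ba
  | aabaab => abaab => aaab => aab => ab => a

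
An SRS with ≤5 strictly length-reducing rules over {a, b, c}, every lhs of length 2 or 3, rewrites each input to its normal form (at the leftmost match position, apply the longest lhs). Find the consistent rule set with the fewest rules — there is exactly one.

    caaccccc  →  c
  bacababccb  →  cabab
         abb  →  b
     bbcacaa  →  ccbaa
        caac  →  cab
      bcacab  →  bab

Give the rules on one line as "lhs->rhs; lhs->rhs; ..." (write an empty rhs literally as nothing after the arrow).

  | caaccccc => cabcccc => cacc => cbc => c
  | bacababccb => bbababccb => cababccb => cabab
  | abb => ac => b
  | bbcacaa => ccacaa => ccbaa

ac->b; bb->c; bc->; bcc->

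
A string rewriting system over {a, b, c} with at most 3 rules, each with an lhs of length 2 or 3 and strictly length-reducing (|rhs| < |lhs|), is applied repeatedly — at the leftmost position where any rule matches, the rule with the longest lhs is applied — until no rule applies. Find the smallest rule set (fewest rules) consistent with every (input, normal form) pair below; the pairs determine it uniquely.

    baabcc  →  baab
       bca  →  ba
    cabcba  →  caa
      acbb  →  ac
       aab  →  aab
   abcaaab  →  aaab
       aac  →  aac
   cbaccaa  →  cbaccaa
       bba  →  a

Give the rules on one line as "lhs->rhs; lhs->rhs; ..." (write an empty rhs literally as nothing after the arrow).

  | baabcc => baabc => baab
  | bca => ba
  | cabcba => cabba => caa
  | acbb => ac

aba->a; bb->; bc->b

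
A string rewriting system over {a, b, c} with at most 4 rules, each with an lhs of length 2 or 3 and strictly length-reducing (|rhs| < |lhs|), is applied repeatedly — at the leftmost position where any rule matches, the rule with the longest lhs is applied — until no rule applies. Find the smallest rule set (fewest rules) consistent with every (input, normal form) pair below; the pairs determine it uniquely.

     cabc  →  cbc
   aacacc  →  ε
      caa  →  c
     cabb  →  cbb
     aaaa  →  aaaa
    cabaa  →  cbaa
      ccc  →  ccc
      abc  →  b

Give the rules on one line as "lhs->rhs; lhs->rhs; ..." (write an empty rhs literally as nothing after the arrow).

abc->b; ac->; ca->c

  | cabc => cbc
  | aacacc => aacc => ac => ε
  | caa => ca => c
  | cabb => cbb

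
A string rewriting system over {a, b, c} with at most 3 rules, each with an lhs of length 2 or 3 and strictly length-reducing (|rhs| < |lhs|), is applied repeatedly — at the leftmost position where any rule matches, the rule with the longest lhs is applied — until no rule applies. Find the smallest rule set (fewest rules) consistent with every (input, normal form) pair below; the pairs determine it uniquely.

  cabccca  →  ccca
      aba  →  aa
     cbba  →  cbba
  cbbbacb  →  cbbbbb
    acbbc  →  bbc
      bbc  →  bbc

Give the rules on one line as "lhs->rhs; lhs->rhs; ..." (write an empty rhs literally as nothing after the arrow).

ab->a; ac->; bac->bb

  | cabccca => caccca => ccca
  | aba => aa
  | cbba
  | cbbbacb => cbbbbb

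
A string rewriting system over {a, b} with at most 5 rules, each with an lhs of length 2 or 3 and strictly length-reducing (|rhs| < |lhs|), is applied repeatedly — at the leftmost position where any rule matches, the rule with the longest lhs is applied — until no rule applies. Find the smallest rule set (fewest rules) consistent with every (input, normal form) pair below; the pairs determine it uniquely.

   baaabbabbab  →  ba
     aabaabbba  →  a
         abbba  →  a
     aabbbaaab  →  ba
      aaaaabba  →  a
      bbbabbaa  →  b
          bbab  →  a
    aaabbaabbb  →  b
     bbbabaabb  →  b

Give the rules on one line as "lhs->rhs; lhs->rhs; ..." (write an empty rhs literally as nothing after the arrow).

aa->; ab->a; aba->a; bb->

  | baaabbabbab => babbabbab => bababbab => babbab => babab => bab => ba
  | aabaabbba => baabbba => bbbba => bba => a
  | abbba => abba => aba => a
  | aabbbaaab => bbbaaab => baaab => bab => ba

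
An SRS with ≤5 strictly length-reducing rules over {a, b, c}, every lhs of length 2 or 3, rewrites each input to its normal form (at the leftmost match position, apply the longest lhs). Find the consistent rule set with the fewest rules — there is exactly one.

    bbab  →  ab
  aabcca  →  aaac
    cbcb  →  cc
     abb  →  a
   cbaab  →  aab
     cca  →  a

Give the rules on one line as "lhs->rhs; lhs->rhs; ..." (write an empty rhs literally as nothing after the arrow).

bb->; bca->ac; ca->a; cb->c

  | bbab => ab
  | aabcca => aabca => aaac
  | cbcb => ccb => cc
  | abb => a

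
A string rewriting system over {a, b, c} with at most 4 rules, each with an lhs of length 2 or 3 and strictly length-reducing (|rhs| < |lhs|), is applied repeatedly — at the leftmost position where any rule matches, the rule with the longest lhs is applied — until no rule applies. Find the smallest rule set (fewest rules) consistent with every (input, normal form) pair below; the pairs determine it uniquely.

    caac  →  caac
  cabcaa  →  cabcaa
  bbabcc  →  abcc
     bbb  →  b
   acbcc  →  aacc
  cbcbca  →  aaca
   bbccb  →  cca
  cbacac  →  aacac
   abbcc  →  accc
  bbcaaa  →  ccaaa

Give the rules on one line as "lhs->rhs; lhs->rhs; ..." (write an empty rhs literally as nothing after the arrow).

bb->; bbc->cc; cb->a

  | caac
  | cabcaa
  | bbabcc => abcc
  | bbb => b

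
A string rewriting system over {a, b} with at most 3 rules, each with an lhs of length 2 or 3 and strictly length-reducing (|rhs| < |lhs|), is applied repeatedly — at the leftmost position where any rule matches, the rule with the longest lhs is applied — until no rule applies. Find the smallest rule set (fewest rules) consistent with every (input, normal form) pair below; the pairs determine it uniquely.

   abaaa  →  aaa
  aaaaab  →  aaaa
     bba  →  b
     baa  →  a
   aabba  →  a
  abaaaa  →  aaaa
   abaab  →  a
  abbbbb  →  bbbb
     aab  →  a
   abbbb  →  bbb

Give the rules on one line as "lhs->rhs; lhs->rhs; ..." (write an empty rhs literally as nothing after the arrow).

  | abaaa => aaa
  | aaaaab => aaaa
  | bba => b
  | baa => a

ab->; ba->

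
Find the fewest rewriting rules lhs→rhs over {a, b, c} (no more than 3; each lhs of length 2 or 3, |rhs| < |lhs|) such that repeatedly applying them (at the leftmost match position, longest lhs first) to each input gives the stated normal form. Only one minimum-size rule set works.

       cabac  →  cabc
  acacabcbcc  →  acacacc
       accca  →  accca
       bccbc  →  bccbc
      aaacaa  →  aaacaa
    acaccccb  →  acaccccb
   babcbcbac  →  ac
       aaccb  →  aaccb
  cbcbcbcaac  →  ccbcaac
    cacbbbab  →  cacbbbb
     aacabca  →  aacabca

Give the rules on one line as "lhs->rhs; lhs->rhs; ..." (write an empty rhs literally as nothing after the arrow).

ba->b; bcb->

  | cabac => cabc
  | acacabcbcc => acacacc
  | accca
  | bccbc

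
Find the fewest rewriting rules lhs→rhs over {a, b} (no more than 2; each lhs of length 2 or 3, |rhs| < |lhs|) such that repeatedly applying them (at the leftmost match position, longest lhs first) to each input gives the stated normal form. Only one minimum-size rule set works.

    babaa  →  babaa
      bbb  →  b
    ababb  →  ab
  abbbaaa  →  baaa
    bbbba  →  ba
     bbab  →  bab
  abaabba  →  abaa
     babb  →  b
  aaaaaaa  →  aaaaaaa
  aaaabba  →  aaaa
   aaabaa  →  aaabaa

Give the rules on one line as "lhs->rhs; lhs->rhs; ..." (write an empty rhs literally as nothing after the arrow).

  | babaa
  | bbb => bb => b
  | ababb => ab
  | abbbaaa => baaa

abb->; bb->b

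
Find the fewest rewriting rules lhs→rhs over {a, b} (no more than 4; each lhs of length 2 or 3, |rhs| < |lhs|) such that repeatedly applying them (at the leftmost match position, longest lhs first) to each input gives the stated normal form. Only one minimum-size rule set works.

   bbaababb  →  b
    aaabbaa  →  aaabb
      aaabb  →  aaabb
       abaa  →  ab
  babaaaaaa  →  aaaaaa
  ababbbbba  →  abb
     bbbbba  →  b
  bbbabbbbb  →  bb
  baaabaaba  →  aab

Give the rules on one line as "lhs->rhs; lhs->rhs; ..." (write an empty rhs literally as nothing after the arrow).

ba->b; bab->; bbb->b

  | bbaababb => bbababb => babb => b
  | aaabbaa => aaabba => aaabb
  | aaabb
  | abaa => aba => ab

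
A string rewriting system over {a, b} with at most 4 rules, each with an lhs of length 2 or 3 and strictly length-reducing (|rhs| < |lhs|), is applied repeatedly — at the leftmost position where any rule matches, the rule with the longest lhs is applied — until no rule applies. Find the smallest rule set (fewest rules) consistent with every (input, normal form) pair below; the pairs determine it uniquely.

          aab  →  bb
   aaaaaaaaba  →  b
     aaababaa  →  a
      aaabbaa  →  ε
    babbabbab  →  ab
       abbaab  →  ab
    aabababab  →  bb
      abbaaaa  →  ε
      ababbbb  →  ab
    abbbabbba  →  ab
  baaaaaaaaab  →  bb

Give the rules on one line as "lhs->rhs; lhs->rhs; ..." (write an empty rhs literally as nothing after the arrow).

  | aab => bb
  | aaaaaaaaba => baaaaaaba => aaaaaba => baaaba => aaba => bba => b
  | aaababaa => bababaa => babaa => baa => a
  | aaabbaa => babbaa => bbaa => ba => ε

aa->b; ba->; bbb->ab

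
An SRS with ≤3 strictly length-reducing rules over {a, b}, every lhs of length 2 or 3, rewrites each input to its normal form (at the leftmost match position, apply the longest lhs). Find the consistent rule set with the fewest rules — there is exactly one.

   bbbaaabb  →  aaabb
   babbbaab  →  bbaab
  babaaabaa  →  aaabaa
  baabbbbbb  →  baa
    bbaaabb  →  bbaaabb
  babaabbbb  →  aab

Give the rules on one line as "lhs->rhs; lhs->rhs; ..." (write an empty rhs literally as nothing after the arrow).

  | bbbaaabb => aaabb
  | babbbaab => bbaab
  | babaaabaa => aaabaa
  | baabbbbbb => baabbb => baa

bab->; bbb->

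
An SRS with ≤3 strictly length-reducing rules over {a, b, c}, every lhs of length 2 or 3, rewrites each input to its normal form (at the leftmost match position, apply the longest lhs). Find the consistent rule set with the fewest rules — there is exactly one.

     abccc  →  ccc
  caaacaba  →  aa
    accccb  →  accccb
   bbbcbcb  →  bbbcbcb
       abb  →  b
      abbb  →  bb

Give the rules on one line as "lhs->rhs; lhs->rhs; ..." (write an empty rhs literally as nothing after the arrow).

  | abccc => ccc
  | caaacaba => aacaba => aaba => aa
  | accccb
  | bbbcbcb

ab->; ca->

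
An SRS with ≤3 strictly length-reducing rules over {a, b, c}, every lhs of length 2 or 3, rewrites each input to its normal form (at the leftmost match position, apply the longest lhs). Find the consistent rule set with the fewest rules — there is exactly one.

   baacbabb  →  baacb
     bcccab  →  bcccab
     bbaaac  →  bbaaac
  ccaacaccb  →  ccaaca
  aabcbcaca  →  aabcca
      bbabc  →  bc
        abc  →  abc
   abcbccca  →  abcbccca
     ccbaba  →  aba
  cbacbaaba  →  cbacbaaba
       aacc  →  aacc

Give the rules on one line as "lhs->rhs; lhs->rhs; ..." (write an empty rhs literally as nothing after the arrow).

  | baacbabb => baacb
  | bcccab
  | bbaaac
  | ccaacaccb => ccaaca

bab->; bca->; ccb->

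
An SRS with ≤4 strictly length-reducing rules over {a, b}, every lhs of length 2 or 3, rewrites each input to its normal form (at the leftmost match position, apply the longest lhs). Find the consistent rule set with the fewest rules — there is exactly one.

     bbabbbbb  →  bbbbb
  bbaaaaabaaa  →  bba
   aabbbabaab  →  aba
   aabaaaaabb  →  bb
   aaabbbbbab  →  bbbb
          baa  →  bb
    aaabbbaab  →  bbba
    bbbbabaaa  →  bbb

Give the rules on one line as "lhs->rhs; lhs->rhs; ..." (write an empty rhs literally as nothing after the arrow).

  | bbabbbbb => bbbbb
  | bbaaaaabaaa => bbaabaaa => bbaaaa => bba
  | aabbbabaab => abbabaab => abaab => aba
  | aabaaaaabb => aaaaaabb => aaabb => bb

aa->b; aaa->; aab->a; bab->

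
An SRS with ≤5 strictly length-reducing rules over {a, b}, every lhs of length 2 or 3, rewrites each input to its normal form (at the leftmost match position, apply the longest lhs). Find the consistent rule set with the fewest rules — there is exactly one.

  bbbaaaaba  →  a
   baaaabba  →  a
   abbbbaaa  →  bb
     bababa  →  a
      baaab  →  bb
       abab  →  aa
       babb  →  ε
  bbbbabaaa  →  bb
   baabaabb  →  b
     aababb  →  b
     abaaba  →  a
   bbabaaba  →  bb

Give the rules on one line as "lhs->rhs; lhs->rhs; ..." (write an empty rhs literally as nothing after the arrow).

  | bbbaaaaba => aaaaba => bbaba => bbba => a
  | baaaabba => baaabba => baabba => babba => bbba => a
  | abbbbaaa => abbbaaa => abbaaa => abaaa => aaaa => bba => bb
  | bababa => bbaba => bbba => a

aaa->bb; ab->a; ba->b; bbb->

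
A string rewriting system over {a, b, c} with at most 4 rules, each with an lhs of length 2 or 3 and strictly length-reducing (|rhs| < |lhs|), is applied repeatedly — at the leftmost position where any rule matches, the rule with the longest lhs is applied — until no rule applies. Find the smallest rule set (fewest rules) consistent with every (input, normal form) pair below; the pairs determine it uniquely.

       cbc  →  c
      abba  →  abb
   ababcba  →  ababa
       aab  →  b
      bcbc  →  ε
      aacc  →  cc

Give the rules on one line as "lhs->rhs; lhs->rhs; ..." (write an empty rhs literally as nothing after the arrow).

aa->; bba->bb; bc->

  | cbc => c
  | abba => abb
  | ababcba => ababa
  | aab => b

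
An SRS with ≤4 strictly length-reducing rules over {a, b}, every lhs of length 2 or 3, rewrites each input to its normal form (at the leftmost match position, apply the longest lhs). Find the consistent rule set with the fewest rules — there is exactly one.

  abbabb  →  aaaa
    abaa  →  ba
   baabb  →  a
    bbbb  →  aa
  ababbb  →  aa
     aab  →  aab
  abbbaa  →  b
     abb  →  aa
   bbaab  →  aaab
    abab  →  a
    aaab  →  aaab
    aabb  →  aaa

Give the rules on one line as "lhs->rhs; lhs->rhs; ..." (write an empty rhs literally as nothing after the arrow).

  | abbabb => aaabb => aaaa
  | abaa => ba
  | baabb => bb => a
  | bbbb => abb => aa

aba->b; baa->; bb->a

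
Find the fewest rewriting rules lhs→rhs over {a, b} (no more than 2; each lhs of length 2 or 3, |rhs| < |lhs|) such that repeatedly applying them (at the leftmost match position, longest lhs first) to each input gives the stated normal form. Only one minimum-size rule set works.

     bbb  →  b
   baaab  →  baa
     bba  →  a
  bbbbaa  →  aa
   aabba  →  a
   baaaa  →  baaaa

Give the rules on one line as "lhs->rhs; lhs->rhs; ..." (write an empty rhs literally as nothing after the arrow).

  | bbb => b
  | baaab => baa
  | bba => a
  | bbbbaa => bbaa => aa

ab->; bb->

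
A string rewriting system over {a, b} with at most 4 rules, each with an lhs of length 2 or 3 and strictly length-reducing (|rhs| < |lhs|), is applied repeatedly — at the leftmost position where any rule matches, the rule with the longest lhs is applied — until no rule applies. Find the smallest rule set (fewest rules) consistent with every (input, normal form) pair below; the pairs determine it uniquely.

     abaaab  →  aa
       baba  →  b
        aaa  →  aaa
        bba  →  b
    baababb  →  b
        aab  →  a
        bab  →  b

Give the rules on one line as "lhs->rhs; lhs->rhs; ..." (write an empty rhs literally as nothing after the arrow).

  | abaaab => aaab => aa
  | baba => bba => ba => b
  | aaa
  | bba => ba => b

ab->; ba->b; bb->b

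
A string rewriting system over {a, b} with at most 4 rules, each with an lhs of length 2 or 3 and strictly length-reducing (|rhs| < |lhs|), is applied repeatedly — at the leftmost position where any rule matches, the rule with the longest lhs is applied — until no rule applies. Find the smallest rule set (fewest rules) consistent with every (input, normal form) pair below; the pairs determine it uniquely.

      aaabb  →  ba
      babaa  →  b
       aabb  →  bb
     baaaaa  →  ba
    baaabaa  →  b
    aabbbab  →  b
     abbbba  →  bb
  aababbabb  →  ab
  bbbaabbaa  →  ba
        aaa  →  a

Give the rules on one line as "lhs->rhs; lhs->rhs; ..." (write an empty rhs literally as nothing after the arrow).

aa->; aba->a; abb->ba; bbb->a

  | aaabb => abb => ba
  | babaa => baa => b
  | aabb => bb
  | baaaaa => baaa => ba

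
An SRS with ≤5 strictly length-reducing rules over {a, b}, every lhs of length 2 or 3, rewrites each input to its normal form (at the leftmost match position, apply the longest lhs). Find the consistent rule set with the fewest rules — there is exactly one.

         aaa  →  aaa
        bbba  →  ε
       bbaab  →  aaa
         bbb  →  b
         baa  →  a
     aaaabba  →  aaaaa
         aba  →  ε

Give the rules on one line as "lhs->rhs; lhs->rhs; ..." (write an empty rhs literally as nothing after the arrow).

aab->aa; ab->b; ba->; bb->a

  | aaa
  | bbba => aba => ba => ε
  | bbaab => aaab => aaa
  | bbb => ab => b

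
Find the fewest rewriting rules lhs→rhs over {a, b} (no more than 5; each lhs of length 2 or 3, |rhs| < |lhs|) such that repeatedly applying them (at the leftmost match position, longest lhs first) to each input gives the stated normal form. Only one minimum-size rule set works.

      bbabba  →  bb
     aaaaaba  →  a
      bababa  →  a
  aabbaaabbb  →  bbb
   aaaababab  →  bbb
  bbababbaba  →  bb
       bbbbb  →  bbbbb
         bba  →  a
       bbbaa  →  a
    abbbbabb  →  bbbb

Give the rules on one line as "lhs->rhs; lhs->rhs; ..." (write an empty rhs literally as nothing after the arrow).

  | bbabba => babba => abba => aba => bb
  | aaaaaba => aaaaba => aaaba => aaba => ba => a
  | bababa => ababa => bbba => bba => ba => a
  | aabbaaabbb => bbaaabbb => baaabbb => aaabbb => aabbb => bbb

aa->a; aab->b; aba->bb; ba->a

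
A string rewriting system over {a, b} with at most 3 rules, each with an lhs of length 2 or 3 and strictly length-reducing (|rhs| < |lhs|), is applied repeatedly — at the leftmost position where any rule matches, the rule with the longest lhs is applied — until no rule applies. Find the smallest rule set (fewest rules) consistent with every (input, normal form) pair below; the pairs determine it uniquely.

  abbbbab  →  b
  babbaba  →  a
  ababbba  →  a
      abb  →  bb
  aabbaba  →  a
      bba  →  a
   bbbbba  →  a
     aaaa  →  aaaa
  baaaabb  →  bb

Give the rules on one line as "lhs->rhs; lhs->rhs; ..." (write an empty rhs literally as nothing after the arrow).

ab->b; ba->a

  | abbbbab => bbbbab => bbbab => bbab => bab => ab => b
  | babbaba => abbaba => bbaba => baba => aba => ba => a
  | ababbba => babbba => abbba => bbba => bba => ba => a
  | abb => bb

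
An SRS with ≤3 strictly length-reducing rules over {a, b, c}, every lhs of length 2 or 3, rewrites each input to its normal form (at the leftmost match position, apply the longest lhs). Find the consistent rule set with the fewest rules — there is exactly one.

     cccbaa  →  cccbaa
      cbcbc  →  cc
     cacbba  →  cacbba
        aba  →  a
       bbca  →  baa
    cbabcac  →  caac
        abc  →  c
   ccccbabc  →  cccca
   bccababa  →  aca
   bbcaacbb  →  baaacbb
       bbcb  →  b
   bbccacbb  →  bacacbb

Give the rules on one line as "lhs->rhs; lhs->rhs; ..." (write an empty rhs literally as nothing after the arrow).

  | cccbaa
  | cbcbc => cabc => cc
  | cacbba
  | aba => a

ab->; bc->a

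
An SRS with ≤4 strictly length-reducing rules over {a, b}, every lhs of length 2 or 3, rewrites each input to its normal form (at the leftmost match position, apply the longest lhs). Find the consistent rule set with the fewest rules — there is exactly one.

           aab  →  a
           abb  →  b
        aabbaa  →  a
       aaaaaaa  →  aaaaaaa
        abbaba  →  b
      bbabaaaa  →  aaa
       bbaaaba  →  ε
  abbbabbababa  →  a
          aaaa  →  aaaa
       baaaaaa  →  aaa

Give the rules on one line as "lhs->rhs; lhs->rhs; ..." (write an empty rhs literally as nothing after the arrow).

ab->; aba->bb; baa->ab; bb->

  | aab => a
  | abb => b
  | aabbaa => abaa => bba => a
  | aaaaaaa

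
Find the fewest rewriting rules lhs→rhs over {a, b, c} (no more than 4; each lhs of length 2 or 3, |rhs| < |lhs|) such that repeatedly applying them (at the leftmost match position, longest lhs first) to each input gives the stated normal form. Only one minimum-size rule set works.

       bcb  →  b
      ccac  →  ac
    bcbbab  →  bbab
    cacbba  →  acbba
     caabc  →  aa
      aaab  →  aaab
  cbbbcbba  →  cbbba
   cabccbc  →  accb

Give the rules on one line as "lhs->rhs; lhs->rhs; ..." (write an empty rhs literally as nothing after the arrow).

  | bcb => b
  | ccac => cac => ac
  | bcbbab => bbab
  | cacbba => acbba

bbc->cb; bc->; bcc->cb; ca->a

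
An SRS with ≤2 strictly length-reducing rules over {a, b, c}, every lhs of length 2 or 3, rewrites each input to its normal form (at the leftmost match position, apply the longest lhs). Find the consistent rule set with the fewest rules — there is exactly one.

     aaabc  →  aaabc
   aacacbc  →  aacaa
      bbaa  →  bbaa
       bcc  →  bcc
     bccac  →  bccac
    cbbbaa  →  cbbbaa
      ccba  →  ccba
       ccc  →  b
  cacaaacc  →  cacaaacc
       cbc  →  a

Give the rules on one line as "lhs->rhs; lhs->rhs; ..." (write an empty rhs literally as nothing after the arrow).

cbc->a; ccc->b

  | aaabc
  | aacacbc => aacaa
  | bbaa
  | bcc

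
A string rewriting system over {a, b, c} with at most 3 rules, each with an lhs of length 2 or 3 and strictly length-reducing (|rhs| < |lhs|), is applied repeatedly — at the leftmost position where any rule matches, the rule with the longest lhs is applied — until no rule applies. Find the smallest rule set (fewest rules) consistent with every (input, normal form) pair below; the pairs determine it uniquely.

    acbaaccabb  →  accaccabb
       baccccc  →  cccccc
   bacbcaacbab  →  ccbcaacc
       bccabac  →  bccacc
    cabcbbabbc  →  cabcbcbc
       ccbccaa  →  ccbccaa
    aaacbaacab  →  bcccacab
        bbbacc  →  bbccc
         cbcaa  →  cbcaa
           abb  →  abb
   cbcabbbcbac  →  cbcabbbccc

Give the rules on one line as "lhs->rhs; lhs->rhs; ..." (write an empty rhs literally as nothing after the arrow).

  | acbaaccabb => accaccabb
  | baccccc => cccccc
  | bacbcaacbab => ccbcaacbab => ccbcaacc
  | bccabac => bccacc

aaa->bc; ba->c; bab->c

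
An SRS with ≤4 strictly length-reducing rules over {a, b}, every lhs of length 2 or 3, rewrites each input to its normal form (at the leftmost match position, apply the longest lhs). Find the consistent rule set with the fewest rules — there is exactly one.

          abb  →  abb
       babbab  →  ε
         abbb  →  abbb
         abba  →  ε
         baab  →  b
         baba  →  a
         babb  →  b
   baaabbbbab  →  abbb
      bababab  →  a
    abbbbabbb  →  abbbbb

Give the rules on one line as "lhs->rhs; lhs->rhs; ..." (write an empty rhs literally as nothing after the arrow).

aa->; ba->a; bab->

  | abb
  | babbab => bab => ε
  | abbb
  | abba => aba => aa => ε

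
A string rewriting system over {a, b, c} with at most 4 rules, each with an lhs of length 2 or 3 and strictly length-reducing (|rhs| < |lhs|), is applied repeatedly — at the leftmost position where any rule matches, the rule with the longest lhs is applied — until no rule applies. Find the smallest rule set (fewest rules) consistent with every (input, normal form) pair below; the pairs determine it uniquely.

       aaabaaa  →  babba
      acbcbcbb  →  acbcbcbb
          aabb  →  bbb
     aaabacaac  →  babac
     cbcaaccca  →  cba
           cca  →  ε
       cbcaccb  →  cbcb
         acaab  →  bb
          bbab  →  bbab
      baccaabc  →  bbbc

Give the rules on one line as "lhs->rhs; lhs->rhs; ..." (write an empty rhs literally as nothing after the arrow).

aa->b; aac->ac; ca->; cc->c

  | aaabaaa => babaaa => babba
  | acbcbcbb
  | aabb => bbb
  | aaabacaac => babacaac => babaac => babac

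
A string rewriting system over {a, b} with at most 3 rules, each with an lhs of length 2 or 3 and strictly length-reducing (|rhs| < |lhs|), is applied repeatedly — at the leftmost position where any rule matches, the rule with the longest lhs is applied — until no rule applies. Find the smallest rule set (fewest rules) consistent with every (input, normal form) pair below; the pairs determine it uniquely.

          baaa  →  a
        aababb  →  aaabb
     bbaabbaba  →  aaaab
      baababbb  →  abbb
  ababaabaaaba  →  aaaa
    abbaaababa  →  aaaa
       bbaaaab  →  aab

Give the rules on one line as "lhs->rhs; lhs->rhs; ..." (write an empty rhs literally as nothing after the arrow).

  | baaa => a
  | aababb => aaabb
  | bbaabbaba => ababbaba => aabbaba => aaabba => aaaab
  | baababbb => babbb => abbb

ba->a; baa->; bba->ab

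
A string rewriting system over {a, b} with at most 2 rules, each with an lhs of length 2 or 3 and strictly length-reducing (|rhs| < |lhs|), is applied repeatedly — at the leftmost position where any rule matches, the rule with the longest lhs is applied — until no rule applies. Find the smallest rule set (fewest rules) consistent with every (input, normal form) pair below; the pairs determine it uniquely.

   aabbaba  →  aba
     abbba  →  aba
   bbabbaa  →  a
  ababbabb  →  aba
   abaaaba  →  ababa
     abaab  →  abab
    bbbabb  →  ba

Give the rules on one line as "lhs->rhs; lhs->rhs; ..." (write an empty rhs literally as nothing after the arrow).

aa->a; bb->

  | aabbaba => abbaba => aaba => aba
  | abbba => aba
  | bbabbaa => abbaa => aaa => aa => a
  | ababbabb => abaabb => ababb => aba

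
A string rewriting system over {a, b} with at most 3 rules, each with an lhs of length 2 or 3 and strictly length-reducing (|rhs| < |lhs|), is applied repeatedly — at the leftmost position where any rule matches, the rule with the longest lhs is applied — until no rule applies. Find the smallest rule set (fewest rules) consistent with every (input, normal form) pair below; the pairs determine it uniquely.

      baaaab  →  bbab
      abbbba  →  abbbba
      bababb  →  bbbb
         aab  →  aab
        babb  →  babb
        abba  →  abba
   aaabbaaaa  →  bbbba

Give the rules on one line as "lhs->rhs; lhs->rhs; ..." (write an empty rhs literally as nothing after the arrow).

aaa->b; aba->b

  | baaaab => bbab
  | abbbba
  | bababb => bbbb
  | aab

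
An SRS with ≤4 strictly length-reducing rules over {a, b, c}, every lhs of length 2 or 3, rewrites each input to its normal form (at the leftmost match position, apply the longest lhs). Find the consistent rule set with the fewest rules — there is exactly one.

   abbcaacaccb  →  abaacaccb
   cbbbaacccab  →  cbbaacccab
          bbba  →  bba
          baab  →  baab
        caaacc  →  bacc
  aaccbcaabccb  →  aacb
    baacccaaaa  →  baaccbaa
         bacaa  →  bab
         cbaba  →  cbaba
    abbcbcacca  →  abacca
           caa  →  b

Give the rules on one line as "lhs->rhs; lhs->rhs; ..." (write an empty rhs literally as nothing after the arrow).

bbb->bb; bc->; caa->b

  | abbcaacaccb => abaacaccb
  | cbbbaacccab => cbbaacccab
  | bbba => bba
  | baab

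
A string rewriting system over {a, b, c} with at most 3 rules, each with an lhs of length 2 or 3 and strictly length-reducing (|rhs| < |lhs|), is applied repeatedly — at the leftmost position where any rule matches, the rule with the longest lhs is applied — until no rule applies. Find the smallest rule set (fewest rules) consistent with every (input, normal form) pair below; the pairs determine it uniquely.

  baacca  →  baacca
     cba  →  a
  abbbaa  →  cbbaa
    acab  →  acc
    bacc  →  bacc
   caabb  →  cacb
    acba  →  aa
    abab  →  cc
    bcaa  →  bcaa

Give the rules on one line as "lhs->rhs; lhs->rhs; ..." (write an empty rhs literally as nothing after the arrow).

ab->c; cba->a

  | baacca
  | cba => a
  | abbbaa => cbbaa
  | acab => acc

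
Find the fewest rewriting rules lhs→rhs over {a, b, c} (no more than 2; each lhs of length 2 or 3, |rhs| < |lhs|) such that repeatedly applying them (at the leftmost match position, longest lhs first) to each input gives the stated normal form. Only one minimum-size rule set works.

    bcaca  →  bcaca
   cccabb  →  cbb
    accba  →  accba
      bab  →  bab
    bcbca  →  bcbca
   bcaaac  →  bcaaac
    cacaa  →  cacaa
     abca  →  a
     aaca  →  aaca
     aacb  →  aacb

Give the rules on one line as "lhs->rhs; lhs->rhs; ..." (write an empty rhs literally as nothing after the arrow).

abc->; cca->

  | bcaca
  | cccabb => cbb
  | accba
  | bab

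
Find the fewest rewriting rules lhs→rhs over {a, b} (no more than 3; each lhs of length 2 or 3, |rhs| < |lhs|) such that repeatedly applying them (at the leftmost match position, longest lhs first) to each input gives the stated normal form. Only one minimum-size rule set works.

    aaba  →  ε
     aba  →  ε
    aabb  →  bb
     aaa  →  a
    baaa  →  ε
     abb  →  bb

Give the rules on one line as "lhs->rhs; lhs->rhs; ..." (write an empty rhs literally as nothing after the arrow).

  | aaba => ba => ε
  | aba => ba => ε
  | aabb => bb
  | aaa => a

aa->; ab->b; ba->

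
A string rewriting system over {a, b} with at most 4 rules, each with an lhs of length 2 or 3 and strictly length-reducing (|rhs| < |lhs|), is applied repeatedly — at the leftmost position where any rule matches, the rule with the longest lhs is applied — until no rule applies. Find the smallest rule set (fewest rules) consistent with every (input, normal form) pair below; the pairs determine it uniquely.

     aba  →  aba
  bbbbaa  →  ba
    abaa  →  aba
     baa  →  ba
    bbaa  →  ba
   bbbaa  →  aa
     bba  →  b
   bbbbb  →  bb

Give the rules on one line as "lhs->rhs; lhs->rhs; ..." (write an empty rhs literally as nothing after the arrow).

  | aba
  | bbbbaa => baa => ba
  | abaa => aba
  | baa => ba

baa->ba; bba->b; bbb->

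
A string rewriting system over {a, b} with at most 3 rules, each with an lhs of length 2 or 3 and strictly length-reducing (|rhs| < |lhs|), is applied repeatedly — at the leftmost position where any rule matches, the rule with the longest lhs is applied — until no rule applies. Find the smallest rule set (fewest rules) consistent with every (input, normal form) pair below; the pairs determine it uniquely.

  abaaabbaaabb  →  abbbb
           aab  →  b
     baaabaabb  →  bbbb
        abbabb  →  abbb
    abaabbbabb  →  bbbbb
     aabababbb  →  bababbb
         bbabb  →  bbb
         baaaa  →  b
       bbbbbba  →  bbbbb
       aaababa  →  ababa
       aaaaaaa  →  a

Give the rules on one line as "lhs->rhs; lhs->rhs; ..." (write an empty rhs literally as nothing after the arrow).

aa->; baa->ab; bba->b

  | abaaabbaaabb => aababbaaabb => babbaaabb => babaabb => baabbb => abbbb
  | aab => b
  | baaabaabb => ababaabb => abaabbb => aabbbb => bbbb
  | abbabb => abbb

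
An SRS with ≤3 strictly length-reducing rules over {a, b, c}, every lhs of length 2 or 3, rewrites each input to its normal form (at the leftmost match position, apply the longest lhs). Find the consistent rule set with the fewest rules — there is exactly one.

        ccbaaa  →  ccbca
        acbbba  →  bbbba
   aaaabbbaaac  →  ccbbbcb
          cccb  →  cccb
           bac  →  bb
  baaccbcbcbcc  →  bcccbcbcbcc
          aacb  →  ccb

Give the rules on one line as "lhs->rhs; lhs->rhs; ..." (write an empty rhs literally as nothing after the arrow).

aa->c; ac->b

  | ccbaaa => ccbca
  | acbbba => bbbba
  | aaaabbbaaac => caabbbaaac => ccbbbaaac => ccbbbcac => ccbbbcb
  | cccb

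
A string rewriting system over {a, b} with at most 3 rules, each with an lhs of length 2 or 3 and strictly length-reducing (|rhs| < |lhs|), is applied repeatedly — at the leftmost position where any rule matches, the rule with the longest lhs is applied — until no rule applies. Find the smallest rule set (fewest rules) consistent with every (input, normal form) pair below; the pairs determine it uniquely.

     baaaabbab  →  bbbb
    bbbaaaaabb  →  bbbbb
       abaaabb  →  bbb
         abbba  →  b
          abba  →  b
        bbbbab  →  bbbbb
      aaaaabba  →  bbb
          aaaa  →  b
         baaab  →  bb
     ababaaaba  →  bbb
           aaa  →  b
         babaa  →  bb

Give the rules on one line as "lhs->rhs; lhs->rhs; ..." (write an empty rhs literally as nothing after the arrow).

  | baaaabbab => baaabbab => baabbab => babbab => bbbab => bbbb
  | bbbaaaaabb => bbbaaaabb => bbbaaabb => bbbaabb => bbbabb => bbbbb
  | abaaabb => aaaabb => baabb => babb => bbb
  | abbba => abba => aba => aa => b

aa->b; ab->a; ba->b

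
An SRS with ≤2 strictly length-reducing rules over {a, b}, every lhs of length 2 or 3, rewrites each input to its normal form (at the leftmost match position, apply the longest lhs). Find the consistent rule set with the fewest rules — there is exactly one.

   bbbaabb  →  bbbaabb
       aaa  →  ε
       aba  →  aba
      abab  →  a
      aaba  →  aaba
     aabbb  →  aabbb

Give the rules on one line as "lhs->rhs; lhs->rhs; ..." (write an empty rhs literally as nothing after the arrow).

aaa->; bab->

  | bbbaabb
  | aaa => ε
  | aba
  | abab => a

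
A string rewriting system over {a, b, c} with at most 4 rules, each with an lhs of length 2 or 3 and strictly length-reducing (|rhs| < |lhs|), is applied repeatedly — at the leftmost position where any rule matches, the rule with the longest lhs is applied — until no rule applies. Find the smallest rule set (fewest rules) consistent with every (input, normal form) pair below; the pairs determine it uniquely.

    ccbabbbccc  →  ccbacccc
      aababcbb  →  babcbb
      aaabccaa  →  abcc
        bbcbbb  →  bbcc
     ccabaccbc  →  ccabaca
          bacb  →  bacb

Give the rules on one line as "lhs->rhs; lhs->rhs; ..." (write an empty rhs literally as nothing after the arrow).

aa->; bbb->c; cbc->a

  | ccbabbbccc => ccbacccc
  | aababcbb => babcbb
  | aaabccaa => abccaa => abcc
  | bbcbbb => bbcc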